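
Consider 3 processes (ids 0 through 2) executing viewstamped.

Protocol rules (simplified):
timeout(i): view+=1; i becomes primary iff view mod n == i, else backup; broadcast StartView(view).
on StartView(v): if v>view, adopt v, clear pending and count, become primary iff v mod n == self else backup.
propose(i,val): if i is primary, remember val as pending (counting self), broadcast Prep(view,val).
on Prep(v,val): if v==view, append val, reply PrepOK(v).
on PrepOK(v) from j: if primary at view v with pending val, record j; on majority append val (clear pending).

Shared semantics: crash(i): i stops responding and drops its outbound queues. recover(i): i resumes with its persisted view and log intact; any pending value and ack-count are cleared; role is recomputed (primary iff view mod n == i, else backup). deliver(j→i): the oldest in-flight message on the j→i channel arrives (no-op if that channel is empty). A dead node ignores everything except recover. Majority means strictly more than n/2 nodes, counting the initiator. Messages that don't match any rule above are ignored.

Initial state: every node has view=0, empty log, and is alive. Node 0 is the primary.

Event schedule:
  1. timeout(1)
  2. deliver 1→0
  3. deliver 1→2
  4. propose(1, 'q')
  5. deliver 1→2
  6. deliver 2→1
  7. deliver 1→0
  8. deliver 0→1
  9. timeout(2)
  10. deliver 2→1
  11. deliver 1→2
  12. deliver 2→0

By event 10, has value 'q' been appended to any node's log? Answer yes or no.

[1] timeout(1) → N1(prim v1 [-])
[2] deliver 1→0 → N0(back v1 [-])
[3] deliver 1→2 → N2(back v1 [-])
[4] propose(1,'q') → ∅
[5] deliver 1→2 → N2(back v1 [q])
[6] deliver 2→1 → N1(prim v1 [q])
[7] deliver 1→0 → N0(back v1 [q])
[8] deliver 0→1 → ∅
[9] timeout(2) → N2(prim v2 [q])
[10] deliver 2→1 → N1(back v2 [q])

yes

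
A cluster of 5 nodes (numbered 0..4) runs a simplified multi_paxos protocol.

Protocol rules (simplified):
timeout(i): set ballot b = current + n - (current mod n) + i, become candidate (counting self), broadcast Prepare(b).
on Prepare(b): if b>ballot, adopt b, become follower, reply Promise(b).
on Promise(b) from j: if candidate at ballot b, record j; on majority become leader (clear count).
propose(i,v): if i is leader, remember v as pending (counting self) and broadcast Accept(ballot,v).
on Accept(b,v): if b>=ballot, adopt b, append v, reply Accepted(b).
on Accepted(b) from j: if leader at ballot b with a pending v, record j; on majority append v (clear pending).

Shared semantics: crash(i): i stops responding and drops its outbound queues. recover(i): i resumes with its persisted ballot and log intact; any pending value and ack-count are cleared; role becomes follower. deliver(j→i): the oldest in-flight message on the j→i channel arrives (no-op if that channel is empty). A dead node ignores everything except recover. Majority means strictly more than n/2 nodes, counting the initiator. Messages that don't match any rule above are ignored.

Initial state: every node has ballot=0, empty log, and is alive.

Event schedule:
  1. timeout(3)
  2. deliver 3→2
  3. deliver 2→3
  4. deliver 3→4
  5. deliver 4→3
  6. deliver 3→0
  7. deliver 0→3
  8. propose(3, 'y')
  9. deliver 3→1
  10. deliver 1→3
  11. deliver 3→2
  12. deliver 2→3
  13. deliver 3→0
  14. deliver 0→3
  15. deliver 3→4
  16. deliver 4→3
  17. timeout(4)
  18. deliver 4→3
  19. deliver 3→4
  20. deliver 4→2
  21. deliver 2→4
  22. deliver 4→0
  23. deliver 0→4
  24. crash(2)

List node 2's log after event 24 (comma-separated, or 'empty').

1. timeout(3):  <3:cand b8 ->
2. deliver 3→2:  <2:foll b8 ->
3. deliver 2→3:  nop
4. deliver 3→4:  <4:foll b8 ->
5. deliver 4→3:  <3:lead b8 ->
6. deliver 3→0:  <0:foll b8 ->
7. deliver 0→3:  nop
8. propose(3,'y'):  nop
9. deliver 3→1:  <1:foll b8 ->
10. deliver 1→3:  nop
11. deliver 3→2:  <2:foll b8 y>
12. deliver 2→3:  nop
13. deliver 3→0:  <0:foll b8 y>
14. deliver 0→3:  <3:lead b8 y>
15. deliver 3→4:  <4:foll b8 y>
16. deliver 4→3:  nop
17. timeout(4):  <4:cand b14 y>
18. deliver 4→3:  <3:foll b14 y>
19. deliver 3→4:  nop
20. deliver 4→2:  <2:foll b14 y>
21. deliver 2→4:  <4:lead b14 y>
22. deliver 4→0:  <0:foll b14 y>
23. deliver 0→4:  nop
24. crash(2):  <2:✗foll b14 y>

y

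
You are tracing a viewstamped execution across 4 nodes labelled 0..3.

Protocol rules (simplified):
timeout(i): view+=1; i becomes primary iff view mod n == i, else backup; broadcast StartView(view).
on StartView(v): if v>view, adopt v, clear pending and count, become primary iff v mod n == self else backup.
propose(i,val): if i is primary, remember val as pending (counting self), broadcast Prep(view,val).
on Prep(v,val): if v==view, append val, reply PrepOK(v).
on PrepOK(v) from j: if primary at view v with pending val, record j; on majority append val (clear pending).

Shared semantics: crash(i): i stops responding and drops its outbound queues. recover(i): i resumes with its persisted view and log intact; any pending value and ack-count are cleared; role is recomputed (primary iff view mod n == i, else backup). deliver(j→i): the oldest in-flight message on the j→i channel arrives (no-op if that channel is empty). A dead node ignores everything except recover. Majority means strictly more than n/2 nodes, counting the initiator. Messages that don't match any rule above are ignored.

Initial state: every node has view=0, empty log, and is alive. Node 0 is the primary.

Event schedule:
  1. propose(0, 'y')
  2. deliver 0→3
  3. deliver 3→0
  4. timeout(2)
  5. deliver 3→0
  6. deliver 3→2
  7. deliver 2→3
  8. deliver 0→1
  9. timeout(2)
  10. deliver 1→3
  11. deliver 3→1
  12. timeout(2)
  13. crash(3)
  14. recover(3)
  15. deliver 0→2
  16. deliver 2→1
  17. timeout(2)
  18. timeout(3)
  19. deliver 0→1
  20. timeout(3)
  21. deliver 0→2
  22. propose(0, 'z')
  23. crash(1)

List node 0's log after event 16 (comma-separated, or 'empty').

step 1 propose(0,'y'): —
step 2 deliver 0→3: 3={back,v=0,log=y}
step 3 deliver 3→0: —
step 4 timeout(2): 2={back,v=1,log=-}
step 5 deliver 3→0: —
step 6 deliver 3→2: —
step 7 deliver 2→3: 3={back,v=1,log=y}
step 8 deliver 0→1: 1={back,v=0,log=y}
step 9 timeout(2): 2={prim,v=2,log=-}
step 10 deliver 1→3: —
step 11 deliver 3→1: —
step 12 timeout(2): 2={back,v=3,log=-}
step 13 crash(3): 3={✗back,v=1,log=y}
step 14 recover(3): 3={back,v=1,log=y}
step 15 deliver 0→2: —
step 16 deliver 2→1: 1={prim,v=1,log=y}

empty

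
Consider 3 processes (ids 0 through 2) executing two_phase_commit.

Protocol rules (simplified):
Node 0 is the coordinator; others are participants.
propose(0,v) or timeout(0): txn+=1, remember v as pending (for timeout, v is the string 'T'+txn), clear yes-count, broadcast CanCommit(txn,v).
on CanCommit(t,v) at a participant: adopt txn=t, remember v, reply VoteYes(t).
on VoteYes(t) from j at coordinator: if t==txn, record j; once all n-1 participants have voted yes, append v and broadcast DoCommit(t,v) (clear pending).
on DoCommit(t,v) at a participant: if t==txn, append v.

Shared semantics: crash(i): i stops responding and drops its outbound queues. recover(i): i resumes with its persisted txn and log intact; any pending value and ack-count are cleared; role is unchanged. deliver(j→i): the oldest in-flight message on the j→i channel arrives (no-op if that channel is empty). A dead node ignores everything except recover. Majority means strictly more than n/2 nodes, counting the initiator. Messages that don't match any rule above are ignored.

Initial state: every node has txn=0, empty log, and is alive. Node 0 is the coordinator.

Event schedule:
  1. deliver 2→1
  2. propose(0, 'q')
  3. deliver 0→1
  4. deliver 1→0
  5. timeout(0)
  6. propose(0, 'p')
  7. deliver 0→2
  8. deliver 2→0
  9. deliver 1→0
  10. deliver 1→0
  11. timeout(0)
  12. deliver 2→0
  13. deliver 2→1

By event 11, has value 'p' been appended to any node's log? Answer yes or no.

no

1. deliver 2→1:  nop
2. propose(0,'q'):  <0:coor t1 ->
3. deliver 0→1:  <1:part t1 ->
4. deliver 1→0:  nop
5. timeout(0):  <0:coor t2 ->
6. propose(0,'p'):  <0:coor t3 ->
7. deliver 0→2:  <2:part t1 ->
8. deliver 2→0:  nop
9. deliver 1→0:  nop
10. deliver 1→0:  nop
11. timeout(0):  <0:coor t4 ->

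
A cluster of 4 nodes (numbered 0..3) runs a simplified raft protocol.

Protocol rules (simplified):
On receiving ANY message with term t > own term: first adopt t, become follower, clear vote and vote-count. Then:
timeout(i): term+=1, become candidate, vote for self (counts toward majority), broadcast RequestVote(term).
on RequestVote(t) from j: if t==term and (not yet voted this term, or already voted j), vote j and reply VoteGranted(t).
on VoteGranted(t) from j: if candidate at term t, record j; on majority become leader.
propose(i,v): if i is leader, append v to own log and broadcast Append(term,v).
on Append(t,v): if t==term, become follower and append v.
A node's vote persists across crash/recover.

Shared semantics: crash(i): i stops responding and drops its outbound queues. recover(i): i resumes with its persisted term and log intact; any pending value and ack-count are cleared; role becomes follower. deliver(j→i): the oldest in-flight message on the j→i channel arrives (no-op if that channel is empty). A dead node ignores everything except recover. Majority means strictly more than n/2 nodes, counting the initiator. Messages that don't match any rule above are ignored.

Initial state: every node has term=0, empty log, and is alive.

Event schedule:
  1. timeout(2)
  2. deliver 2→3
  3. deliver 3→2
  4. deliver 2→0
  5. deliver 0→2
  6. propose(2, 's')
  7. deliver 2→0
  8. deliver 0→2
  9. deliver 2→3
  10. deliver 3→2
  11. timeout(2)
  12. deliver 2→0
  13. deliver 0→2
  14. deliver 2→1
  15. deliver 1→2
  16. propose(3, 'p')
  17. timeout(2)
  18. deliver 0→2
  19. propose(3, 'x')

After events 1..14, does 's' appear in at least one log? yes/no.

yes

[1] timeout(2) → N2(cand t1 [-])
[2] deliver 2→3 → N3(foll t1 [-])
[3] deliver 3→2 → ∅
[4] deliver 2→0 → N0(foll t1 [-])
[5] deliver 0→2 → N2(lead t1 [-])
[6] propose(2,'s') → N2(lead t1 [s])
[7] deliver 2→0 → N0(foll t1 [s])
[8] deliver 0→2 → ∅
[9] deliver 2→3 → N3(foll t1 [s])
[10] deliver 3→2 → ∅
[11] timeout(2) → N2(cand t2 [s])
[12] deliver 2→0 → N0(foll t2 [s])
[13] deliver 0→2 → ∅
[14] deliver 2→1 → N1(foll t1 [-])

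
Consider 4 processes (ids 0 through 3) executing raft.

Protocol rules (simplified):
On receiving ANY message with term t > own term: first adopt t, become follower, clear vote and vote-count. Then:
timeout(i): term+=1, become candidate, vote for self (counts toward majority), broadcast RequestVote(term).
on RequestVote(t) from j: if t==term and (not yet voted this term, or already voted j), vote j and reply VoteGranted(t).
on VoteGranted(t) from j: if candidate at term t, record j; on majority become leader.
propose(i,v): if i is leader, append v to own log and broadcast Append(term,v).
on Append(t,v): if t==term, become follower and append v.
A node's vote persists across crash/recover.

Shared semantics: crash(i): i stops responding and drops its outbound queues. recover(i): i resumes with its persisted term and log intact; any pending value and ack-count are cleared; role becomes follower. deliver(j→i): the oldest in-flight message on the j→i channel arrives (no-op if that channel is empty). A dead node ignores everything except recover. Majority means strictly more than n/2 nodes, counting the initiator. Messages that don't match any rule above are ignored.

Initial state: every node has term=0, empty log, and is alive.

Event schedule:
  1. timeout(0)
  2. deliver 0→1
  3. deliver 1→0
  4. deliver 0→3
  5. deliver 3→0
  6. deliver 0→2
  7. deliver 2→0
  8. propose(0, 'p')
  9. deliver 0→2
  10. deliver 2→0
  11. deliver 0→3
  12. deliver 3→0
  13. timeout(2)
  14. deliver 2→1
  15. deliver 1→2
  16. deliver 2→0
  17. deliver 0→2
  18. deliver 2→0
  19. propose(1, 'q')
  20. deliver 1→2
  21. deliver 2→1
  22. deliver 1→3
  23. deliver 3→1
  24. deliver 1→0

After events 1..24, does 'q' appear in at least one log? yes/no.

no

e1 timeout(0): 0[cand,t=1,-]
e2 deliver 0→1: 1[foll,t=1,-]
e3 deliver 1→0: ·
e4 deliver 0→3: 3[foll,t=1,-]
e5 deliver 3→0: 0[lead,t=1,-]
e6 deliver 0→2: 2[foll,t=1,-]
e7 deliver 2→0: ·
e8 propose(0,'p'): 0[lead,t=1,p]
e9 deliver 0→2: 2[foll,t=1,p]
e10 deliver 2→0: ·
e11 deliver 0→3: 3[foll,t=1,p]
e12 deliver 3→0: ·
e13 timeout(2): 2[cand,t=2,p]
e14 deliver 2→1: 1[foll,t=2,-]
e15 deliver 1→2: ·
e16 deliver 2→0: 0[foll,t=2,p]
e17 deliver 0→2: 2[lead,t=2,p]
e18 deliver 2→0: ·
e19 propose(1,'q'): ·
e20 deliver 1→2: ·
e21 deliver 2→1: ·
e22 deliver 1→3: ·
e23 deliver 3→1: ·
e24 deliver 1→0: ·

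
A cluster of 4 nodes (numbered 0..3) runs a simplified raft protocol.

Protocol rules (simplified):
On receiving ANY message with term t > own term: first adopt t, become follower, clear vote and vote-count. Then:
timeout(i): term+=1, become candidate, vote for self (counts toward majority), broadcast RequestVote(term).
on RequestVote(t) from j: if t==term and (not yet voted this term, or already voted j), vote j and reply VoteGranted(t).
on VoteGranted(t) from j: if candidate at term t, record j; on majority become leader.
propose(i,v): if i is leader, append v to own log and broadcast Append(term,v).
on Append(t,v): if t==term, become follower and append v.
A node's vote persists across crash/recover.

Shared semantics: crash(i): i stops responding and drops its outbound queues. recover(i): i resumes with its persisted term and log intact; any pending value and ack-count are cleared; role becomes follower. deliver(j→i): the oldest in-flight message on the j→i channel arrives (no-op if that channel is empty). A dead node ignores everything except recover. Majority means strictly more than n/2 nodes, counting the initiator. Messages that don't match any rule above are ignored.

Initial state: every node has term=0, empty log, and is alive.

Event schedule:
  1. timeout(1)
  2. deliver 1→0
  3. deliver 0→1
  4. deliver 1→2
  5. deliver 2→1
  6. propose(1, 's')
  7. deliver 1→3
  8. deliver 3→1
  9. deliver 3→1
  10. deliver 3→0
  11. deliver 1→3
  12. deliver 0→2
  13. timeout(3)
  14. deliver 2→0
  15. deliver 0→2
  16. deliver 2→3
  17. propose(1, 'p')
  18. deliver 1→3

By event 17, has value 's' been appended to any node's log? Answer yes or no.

e1 timeout(1): 1[cand,t=1,-]
e2 deliver 1→0: 0[foll,t=1,-]
e3 deliver 0→1: ·
e4 deliver 1→2: 2[foll,t=1,-]
e5 deliver 2→1: 1[lead,t=1,-]
e6 propose(1,'s'): 1[lead,t=1,s]
e7 deliver 1→3: 3[foll,t=1,-]
e8 deliver 3→1: ·
e9 deliver 3→1: ·
e10 deliver 3→0: ·
e11 deliver 1→3: 3[foll,t=1,s]
e12 deliver 0→2: ·
e13 timeout(3): 3[cand,t=2,s]
e14 deliver 2→0: ·
e15 deliver 0→2: ·
e16 deliver 2→3: ·
e17 propose(1,'p'): 1[lead,t=1,s,p]

yes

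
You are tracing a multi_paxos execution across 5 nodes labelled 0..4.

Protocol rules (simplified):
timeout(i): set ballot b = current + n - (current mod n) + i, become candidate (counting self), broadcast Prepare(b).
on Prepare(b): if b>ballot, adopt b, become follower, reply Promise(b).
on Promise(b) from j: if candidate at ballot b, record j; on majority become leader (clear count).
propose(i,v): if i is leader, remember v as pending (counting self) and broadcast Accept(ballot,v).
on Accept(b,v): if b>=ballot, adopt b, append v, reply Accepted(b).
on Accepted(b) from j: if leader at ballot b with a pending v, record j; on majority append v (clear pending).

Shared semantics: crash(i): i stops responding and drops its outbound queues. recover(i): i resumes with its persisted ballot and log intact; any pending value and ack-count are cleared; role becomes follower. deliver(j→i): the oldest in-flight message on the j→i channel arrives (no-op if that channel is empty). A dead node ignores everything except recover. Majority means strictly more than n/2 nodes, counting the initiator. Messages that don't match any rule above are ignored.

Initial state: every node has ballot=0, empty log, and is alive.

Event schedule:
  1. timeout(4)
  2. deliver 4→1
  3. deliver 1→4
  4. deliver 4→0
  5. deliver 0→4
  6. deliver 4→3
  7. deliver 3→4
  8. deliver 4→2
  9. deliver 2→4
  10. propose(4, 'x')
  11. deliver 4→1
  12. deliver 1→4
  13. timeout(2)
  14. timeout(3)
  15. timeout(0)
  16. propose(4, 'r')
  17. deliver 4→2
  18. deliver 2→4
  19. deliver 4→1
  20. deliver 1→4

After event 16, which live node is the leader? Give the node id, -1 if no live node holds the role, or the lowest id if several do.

step 1 timeout(4): 4={cand,b=9,log=-}
step 2 deliver 4→1: 1={foll,b=9,log=-}
step 3 deliver 1→4: —
step 4 deliver 4→0: 0={foll,b=9,log=-}
step 5 deliver 0→4: 4={lead,b=9,log=-}
step 6 deliver 4→3: 3={foll,b=9,log=-}
step 7 deliver 3→4: —
step 8 deliver 4→2: 2={foll,b=9,log=-}
step 9 deliver 2→4: —
step 10 propose(4,'x'): —
step 11 deliver 4→1: 1={foll,b=9,log=x}
step 12 deliver 1→4: —
step 13 timeout(2): 2={cand,b=12,log=-}
step 14 timeout(3): 3={cand,b=13,log=-}
step 15 timeout(0): 0={cand,b=10,log=-}
step 16 propose(4,'r'): —

4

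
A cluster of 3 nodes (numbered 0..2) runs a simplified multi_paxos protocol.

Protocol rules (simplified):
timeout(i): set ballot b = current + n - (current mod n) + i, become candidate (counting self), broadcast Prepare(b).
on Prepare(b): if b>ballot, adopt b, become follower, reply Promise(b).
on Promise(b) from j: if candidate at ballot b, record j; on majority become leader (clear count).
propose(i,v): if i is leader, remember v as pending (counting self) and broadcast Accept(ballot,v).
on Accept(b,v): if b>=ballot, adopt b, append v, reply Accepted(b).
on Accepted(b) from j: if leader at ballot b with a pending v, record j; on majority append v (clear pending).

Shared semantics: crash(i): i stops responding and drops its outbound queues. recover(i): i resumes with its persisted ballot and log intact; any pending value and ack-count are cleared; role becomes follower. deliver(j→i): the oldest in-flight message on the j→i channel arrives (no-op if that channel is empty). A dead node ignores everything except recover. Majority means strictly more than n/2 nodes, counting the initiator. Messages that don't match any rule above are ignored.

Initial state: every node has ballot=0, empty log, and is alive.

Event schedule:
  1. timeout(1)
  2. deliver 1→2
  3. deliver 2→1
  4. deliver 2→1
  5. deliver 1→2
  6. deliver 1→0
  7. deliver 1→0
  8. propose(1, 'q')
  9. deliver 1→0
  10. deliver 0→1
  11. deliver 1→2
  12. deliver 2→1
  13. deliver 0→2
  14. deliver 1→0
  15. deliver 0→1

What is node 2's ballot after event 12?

e1 timeout(1): 1[cand,b=4,-]
e2 deliver 1→2: 2[foll,b=4,-]
e3 deliver 2→1: 1[lead,b=4,-]
e4 deliver 2→1: ·
e5 deliver 1→2: ·
e6 deliver 1→0: 0[foll,b=4,-]
e7 deliver 1→0: ·
e8 propose(1,'q'): ·
e9 deliver 1→0: 0[foll,b=4,q]
e10 deliver 0→1: ·
e11 deliver 1→2: 2[foll,b=4,q]
e12 deliver 2→1: 1[lead,b=4,q]

4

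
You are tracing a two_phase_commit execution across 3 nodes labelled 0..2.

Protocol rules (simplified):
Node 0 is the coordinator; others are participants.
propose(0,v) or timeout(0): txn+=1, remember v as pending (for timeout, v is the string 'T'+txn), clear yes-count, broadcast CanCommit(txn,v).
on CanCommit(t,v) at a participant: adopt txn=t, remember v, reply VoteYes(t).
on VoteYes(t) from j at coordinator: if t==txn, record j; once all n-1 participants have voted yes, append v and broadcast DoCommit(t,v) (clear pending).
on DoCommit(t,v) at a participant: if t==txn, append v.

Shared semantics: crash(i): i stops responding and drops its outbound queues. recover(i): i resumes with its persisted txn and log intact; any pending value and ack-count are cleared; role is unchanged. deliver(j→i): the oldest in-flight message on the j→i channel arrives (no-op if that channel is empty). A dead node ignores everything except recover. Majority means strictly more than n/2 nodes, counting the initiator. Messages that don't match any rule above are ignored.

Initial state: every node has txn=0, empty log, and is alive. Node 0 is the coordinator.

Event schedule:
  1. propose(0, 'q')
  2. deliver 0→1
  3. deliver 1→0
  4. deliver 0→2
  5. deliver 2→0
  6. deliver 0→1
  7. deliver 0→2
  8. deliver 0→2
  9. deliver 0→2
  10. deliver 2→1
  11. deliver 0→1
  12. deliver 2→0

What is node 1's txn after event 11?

1

e1 propose(0,'q'): 0[coor,t=1,-]
e2 deliver 0→1: 1[part,t=1,-]
e3 deliver 1→0: ·
e4 deliver 0→2: 2[part,t=1,-]
e5 deliver 2→0: 0[coor,t=1,q]
e6 deliver 0→1: 1[part,t=1,q]
e7 deliver 0→2: 2[part,t=1,q]
e8 deliver 0→2: ·
e9 deliver 0→2: ·
e10 deliver 2→1: ·
e11 deliver 0→1: ·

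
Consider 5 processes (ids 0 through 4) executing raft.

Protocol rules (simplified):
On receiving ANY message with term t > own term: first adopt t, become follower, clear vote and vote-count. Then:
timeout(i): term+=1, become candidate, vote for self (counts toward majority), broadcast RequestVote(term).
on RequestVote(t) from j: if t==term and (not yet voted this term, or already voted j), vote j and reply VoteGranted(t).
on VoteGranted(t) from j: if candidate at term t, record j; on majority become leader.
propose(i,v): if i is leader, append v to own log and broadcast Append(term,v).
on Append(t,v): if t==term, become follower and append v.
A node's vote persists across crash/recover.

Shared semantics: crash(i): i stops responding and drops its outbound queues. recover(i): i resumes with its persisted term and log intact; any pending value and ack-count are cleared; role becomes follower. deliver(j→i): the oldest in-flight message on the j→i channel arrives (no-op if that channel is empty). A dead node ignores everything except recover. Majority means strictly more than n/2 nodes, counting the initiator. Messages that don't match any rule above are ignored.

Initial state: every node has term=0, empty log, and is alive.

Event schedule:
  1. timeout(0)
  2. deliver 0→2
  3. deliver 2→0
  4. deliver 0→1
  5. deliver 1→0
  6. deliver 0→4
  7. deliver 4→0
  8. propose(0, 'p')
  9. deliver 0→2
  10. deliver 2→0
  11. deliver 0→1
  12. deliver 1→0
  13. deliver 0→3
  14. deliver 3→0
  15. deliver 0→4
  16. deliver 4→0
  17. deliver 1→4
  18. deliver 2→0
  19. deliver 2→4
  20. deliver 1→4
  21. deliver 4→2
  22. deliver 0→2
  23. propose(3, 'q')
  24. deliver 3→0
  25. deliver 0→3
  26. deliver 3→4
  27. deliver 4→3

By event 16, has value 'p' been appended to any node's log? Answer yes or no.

1. timeout(0):  <0:cand t1 ->
2. deliver 0→2:  <2:foll t1 ->
3. deliver 2→0:  nop
4. deliver 0→1:  <1:foll t1 ->
5. deliver 1→0:  <0:lead t1 ->
6. deliver 0→4:  <4:foll t1 ->
7. deliver 4→0:  nop
8. propose(0,'p'):  <0:lead t1 p>
9. deliver 0→2:  <2:foll t1 p>
10. deliver 2→0:  nop
11. deliver 0→1:  <1:foll t1 p>
12. deliver 1→0:  nop
13. deliver 0→3:  <3:foll t1 ->
14. deliver 3→0:  nop
15. deliver 0→4:  <4:foll t1 p>
16. deliver 4→0:  nop

yes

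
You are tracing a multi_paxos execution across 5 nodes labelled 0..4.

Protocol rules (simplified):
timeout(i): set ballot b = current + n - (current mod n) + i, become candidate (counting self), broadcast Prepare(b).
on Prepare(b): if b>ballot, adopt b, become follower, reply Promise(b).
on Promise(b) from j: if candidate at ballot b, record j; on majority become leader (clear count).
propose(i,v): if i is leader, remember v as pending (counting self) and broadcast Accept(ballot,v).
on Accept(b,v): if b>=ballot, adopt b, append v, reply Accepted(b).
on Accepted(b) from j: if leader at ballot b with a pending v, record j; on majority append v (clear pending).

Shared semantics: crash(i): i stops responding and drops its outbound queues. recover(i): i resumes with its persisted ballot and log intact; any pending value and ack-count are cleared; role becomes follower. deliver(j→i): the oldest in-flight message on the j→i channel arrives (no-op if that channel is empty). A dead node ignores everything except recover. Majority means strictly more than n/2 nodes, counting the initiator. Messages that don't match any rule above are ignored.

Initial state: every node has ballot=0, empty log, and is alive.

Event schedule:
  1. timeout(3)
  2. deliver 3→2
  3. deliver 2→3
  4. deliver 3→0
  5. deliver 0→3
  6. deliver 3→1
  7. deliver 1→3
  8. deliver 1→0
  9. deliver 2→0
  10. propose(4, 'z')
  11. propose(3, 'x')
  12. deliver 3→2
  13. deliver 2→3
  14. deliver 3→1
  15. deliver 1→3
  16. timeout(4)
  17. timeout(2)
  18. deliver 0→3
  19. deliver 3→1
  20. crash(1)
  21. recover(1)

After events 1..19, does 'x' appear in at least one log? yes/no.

after 1 — timeout(3): n3:cand/b8/[-]
after 2 — deliver 3→2: n2:foll/b8/[-]
after 3 — deliver 2→3: ·
after 4 — deliver 3→0: n0:foll/b8/[-]
after 5 — deliver 0→3: n3:lead/b8/[-]
after 6 — deliver 3→1: n1:foll/b8/[-]
after 7 — deliver 1→3: ·
after 8 — deliver 1→0: ·
after 9 — deliver 2→0: ·
after 10 — propose(4,'z'): ·
after 11 — propose(3,'x'): ·
after 12 — deliver 3→2: n2:foll/b8/[x]
after 13 — deliver 2→3: ·
after 14 — deliver 3→1: n1:foll/b8/[x]
after 15 — deliver 1→3: n3:lead/b8/[x]
after 16 — timeout(4): n4:cand/b9/[-]
after 17 — timeout(2): n2:cand/b12/[x]
after 18 — deliver 0→3: ·
after 19 — deliver 3→1: ·

yes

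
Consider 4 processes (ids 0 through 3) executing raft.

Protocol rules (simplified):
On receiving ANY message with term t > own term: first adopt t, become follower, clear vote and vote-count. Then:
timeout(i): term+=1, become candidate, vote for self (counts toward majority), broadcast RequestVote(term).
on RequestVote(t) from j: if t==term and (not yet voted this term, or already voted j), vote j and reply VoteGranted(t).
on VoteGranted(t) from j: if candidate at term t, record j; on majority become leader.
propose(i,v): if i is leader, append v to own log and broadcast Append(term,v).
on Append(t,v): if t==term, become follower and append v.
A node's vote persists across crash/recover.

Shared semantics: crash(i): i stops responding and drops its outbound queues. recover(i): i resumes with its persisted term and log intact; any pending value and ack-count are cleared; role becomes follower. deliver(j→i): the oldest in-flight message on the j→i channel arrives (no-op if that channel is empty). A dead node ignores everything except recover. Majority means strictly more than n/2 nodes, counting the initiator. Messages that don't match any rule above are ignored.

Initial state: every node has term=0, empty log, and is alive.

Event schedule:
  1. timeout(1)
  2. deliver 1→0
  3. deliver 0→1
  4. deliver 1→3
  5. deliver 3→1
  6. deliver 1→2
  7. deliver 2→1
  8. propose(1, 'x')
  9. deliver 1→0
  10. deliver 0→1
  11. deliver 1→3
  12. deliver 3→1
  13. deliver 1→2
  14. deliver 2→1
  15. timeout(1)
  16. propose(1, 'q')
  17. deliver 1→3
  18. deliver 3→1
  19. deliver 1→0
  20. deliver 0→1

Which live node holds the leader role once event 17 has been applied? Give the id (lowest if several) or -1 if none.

-1

1. timeout(1):  <1:cand t1 ->
2. deliver 1→0:  <0:foll t1 ->
3. deliver 0→1:  nop
4. deliver 1→3:  <3:foll t1 ->
5. deliver 3→1:  <1:lead t1 ->
6. deliver 1→2:  <2:foll t1 ->
7. deliver 2→1:  nop
8. propose(1,'x'):  <1:lead t1 x>
9. deliver 1→0:  <0:foll t1 x>
10. deliver 0→1:  nop
11. deliver 1→3:  <3:foll t1 x>
12. deliver 3→1:  nop
13. deliver 1→2:  <2:foll t1 x>
14. deliver 2→1:  nop
15. timeout(1):  <1:cand t2 x>
16. propose(1,'q'):  nop
17. deliver 1→3:  <3:foll t2 x>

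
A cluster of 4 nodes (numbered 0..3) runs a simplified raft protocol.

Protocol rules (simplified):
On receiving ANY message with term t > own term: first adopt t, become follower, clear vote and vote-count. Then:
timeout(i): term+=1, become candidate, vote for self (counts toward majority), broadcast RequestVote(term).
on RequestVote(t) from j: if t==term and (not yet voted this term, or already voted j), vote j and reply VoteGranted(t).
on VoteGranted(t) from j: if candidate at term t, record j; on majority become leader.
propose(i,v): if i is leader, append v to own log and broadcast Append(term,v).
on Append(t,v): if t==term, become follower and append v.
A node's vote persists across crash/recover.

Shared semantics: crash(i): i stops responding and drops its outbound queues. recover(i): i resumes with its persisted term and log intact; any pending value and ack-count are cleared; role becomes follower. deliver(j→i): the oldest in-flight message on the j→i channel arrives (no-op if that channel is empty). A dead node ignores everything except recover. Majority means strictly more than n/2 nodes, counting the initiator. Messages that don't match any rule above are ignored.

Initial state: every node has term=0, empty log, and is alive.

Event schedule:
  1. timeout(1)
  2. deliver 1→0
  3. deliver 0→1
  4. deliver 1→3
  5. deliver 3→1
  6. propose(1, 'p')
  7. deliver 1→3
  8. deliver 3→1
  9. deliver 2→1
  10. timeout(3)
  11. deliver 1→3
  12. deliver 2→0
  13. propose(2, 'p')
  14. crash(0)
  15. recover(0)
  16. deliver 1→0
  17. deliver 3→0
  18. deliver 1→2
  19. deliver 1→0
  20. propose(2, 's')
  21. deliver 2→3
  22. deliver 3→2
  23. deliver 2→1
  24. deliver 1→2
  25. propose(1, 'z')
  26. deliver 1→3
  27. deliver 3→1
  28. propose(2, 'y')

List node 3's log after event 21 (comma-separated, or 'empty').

e1 timeout(1): 1[cand,t=1,-]
e2 deliver 1→0: 0[foll,t=1,-]
e3 deliver 0→1: ·
e4 deliver 1→3: 3[foll,t=1,-]
e5 deliver 3→1: 1[lead,t=1,-]
e6 propose(1,'p'): 1[lead,t=1,p]
e7 deliver 1→3: 3[foll,t=1,p]
e8 deliver 3→1: ·
e9 deliver 2→1: ·
e10 timeout(3): 3[cand,t=2,p]
e11 deliver 1→3: ·
e12 deliver 2→0: ·
e13 propose(2,'p'): ·
e14 crash(0): 0[✗foll,t=1,-]
e15 recover(0): 0[foll,t=1,-]
e16 deliver 1→0: 0[foll,t=1,p]
e17 deliver 3→0: 0[foll,t=2,p]
e18 deliver 1→2: 2[foll,t=1,-]
e19 deliver 1→0: ·
e20 propose(2,'s'): ·
e21 deliver 2→3: ·

p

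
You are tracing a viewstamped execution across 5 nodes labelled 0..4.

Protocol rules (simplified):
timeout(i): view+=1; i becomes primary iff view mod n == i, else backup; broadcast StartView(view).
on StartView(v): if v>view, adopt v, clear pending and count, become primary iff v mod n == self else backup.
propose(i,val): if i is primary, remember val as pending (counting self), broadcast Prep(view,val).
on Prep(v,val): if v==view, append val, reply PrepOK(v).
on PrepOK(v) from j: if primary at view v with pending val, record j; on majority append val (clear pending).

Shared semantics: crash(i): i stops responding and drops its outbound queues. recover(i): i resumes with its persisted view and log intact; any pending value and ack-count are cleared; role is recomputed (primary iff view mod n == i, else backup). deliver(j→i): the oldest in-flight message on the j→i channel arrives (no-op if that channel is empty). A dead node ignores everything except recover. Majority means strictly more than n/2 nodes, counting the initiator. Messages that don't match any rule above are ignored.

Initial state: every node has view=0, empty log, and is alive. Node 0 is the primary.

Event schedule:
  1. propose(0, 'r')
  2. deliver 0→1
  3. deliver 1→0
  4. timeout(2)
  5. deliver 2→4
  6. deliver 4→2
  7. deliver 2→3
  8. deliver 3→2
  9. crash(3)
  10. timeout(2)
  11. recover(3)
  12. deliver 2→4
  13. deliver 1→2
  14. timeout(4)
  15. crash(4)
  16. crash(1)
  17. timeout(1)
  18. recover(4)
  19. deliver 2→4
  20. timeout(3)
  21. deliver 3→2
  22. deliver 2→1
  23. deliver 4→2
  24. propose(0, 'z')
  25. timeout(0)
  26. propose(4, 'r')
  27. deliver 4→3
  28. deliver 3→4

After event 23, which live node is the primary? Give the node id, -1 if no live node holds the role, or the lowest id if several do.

0

e1 propose(0,'r'): ·
e2 deliver 0→1: 1[back,v=0,r]
e3 deliver 1→0: ·
e4 timeout(2): 2[back,v=1,-]
e5 deliver 2→4: 4[back,v=1,-]
e6 deliver 4→2: ·
e7 deliver 2→3: 3[back,v=1,-]
e8 deliver 3→2: ·
e9 crash(3): 3[✗back,v=1,-]
e10 timeout(2): 2[prim,v=2,-]
e11 recover(3): 3[back,v=1,-]
e12 deliver 2→4: 4[back,v=2,-]
e13 deliver 1→2: ·
e14 timeout(4): 4[back,v=3,-]
e15 crash(4): 4[✗back,v=3,-]
e16 crash(1): 1[✗back,v=0,r]
e17 timeout(1): ·
e18 recover(4): 4[back,v=3,-]
e19 deliver 2→4: ·
e20 timeout(3): 3[back,v=2,-]
e21 deliver 3→2: ·
e22 deliver 2→1: ·
e23 deliver 4→2: ·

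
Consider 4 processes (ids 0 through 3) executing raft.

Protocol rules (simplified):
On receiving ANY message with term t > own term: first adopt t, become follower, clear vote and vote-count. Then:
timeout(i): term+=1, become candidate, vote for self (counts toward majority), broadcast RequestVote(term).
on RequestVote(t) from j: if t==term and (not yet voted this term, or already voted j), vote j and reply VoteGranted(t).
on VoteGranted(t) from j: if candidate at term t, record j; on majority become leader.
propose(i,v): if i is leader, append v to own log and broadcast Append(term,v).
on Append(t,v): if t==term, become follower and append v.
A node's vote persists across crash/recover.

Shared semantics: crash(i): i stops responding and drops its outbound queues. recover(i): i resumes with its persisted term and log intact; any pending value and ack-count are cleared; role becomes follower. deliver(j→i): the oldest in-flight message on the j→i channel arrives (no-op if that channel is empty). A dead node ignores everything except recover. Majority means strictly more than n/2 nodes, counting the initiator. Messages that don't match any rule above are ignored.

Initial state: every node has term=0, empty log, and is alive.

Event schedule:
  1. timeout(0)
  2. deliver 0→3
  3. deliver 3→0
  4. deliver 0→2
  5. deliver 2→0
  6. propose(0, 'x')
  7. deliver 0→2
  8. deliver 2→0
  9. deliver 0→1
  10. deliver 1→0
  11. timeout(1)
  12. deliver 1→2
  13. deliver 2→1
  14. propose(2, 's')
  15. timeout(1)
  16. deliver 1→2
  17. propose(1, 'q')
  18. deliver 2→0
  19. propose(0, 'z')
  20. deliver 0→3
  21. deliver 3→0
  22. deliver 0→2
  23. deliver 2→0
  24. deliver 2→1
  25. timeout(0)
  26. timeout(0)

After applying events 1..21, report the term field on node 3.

1

after 1 — timeout(0): n0:cand/t1/[-]
after 2 — deliver 0→3: n3:foll/t1/[-]
after 3 — deliver 3→0: ·
after 4 — deliver 0→2: n2:foll/t1/[-]
after 5 — deliver 2→0: n0:lead/t1/[-]
after 6 — propose(0,'x'): n0:lead/t1/[x]
after 7 — deliver 0→2: n2:foll/t1/[x]
after 8 — deliver 2→0: ·
after 9 — deliver 0→1: n1:foll/t1/[-]
after 10 — deliver 1→0: ·
after 11 — timeout(1): n1:cand/t2/[-]
after 12 — deliver 1→2: n2:foll/t2/[x]
after 13 — deliver 2→1: ·
after 14 — propose(2,'s'): ·
after 15 — timeout(1): n1:cand/t3/[-]
after 16 — deliver 1→2: n2:foll/t3/[x]
after 17 — propose(1,'q'): ·
after 18 — deliver 2→0: ·
after 19 — propose(0,'z'): n0:lead/t1/[x,z]
after 20 — deliver 0→3: n3:foll/t1/[x]
after 21 — deliver 3→0: ·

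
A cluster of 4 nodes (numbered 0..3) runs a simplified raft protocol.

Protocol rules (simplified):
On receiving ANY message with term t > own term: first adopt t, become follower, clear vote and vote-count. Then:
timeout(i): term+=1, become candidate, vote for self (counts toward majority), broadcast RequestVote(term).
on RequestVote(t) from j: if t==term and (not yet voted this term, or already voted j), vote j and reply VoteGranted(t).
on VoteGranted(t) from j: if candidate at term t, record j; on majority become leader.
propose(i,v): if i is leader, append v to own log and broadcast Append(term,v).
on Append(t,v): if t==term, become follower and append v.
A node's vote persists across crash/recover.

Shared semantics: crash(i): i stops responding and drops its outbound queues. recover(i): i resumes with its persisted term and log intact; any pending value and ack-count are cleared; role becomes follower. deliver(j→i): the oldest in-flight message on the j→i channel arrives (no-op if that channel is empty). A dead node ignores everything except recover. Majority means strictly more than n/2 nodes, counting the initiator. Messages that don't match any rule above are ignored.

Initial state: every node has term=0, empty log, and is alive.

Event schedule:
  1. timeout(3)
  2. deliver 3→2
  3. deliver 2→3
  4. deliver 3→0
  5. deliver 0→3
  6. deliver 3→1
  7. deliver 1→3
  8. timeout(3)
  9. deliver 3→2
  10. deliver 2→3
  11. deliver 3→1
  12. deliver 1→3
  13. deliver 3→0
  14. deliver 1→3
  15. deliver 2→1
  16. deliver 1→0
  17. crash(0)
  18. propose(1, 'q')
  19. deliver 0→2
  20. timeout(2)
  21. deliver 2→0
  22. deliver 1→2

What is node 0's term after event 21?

2

1. timeout(3):  <3:cand t1 ->
2. deliver 3→2:  <2:foll t1 ->
3. deliver 2→3:  nop
4. deliver 3→0:  <0:foll t1 ->
5. deliver 0→3:  <3:lead t1 ->
6. deliver 3→1:  <1:foll t1 ->
7. deliver 1→3:  nop
8. timeout(3):  <3:cand t2 ->
9. deliver 3→2:  <2:foll t2 ->
10. deliver 2→3:  nop
11. deliver 3→1:  <1:foll t2 ->
12. deliver 1→3:  <3:lead t2 ->
13. deliver 3→0:  <0:foll t2 ->
14. deliver 1→3:  nop
15. deliver 2→1:  nop
16. deliver 1→0:  nop
17. crash(0):  <0:✗foll t2 ->
18. propose(1,'q'):  nop
19. deliver 0→2:  nop
20. timeout(2):  <2:cand t3 ->
21. deliver 2→0:  nop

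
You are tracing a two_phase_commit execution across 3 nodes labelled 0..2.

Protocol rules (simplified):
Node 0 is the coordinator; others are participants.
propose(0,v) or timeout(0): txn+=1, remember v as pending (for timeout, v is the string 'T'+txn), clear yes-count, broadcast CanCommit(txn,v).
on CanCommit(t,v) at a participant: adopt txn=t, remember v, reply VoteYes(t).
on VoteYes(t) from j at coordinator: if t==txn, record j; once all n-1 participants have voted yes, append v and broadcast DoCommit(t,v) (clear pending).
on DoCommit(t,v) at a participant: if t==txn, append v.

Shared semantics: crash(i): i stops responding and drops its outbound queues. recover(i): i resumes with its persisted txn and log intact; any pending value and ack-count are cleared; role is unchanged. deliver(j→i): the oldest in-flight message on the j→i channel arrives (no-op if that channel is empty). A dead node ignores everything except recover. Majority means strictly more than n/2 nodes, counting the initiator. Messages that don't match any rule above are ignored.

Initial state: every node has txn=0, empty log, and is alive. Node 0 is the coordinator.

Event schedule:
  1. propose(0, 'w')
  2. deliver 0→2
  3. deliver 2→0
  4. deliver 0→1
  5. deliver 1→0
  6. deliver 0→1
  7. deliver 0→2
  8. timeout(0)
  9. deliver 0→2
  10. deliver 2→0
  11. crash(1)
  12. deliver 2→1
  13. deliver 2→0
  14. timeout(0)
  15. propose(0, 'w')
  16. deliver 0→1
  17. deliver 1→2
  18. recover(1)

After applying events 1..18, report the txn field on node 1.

1

after 1 — propose(0,'w'): n0:coor/t1/[-]
after 2 — deliver 0→2: n2:part/t1/[-]
after 3 — deliver 2→0: ·
after 4 — deliver 0→1: n1:part/t1/[-]
after 5 — deliver 1→0: n0:coor/t1/[w]
after 6 — deliver 0→1: n1:part/t1/[w]
after 7 — deliver 0→2: n2:part/t1/[w]
after 8 — timeout(0): n0:coor/t2/[w]
after 9 — deliver 0→2: n2:part/t2/[w]
after 10 — deliver 2→0: ·
after 11 — crash(1): n1:✗part/t1/[w]
after 12 — deliver 2→1: ·
after 13 — deliver 2→0: ·
after 14 — timeout(0): n0:coor/t3/[w]
after 15 — propose(0,'w'): n0:coor/t4/[w]
after 16 — deliver 0→1: ·
after 17 — deliver 1→2: ·
after 18 — recover(1): n1:part/t1/[w]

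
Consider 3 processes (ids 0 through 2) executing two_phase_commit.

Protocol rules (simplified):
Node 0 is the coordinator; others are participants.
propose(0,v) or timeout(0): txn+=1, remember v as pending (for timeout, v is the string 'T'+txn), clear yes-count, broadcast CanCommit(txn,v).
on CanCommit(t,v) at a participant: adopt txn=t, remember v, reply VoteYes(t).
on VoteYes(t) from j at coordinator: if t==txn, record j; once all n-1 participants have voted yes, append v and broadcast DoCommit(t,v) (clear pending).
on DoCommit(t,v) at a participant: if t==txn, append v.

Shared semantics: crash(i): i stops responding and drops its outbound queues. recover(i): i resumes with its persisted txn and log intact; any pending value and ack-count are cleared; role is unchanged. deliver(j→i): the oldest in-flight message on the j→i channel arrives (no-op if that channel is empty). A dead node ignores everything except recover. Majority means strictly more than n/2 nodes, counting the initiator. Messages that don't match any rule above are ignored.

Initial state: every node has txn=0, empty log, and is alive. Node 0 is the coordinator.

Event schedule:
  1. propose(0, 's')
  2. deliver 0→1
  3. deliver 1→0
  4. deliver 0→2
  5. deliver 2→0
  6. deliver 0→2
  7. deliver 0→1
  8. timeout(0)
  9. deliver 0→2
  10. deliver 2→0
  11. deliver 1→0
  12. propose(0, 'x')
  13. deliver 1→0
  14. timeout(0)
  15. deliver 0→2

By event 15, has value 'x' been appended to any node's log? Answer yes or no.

no

e1 propose(0,'s'): 0[coor,t=1,-]
e2 deliver 0→1: 1[part,t=1,-]
e3 deliver 1→0: ·
e4 deliver 0→2: 2[part,t=1,-]
e5 deliver 2→0: 0[coor,t=1,s]
e6 deliver 0→2: 2[part,t=1,s]
e7 deliver 0→1: 1[part,t=1,s]
e8 timeout(0): 0[coor,t=2,s]
e9 deliver 0→2: 2[part,t=2,s]
e10 deliver 2→0: ·
e11 deliver 1→0: ·
e12 propose(0,'x'): 0[coor,t=3,s]
e13 deliver 1→0: ·
e14 timeout(0): 0[coor,t=4,s]
e15 deliver 0→2: 2[part,t=3,s]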